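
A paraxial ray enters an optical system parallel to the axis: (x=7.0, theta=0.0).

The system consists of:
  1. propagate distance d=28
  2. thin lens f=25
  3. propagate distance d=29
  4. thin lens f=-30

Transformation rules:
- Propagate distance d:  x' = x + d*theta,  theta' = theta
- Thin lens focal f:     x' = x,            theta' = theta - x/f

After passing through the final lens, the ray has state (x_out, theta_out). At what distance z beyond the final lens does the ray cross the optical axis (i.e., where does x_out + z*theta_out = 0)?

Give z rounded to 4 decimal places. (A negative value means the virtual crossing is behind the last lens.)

Initial: x=7.0000 theta=0.0000
After 1 (propagate distance d=28): x=7.0000 theta=0.0000
After 2 (thin lens f=25): x=7.0000 theta=-0.2800
After 3 (propagate distance d=29): x=-1.1200 theta=-0.2800
After 4 (thin lens f=-30): x=-1.1200 theta=-119/375 (≈-0.3173)
z_focus = -x_out/theta_out = -(-1.1200)/(-119/375) = -60/17 ≈ -3.5294
Rounded to 4 decimal places: z = -3.5294

Answer: -3.5294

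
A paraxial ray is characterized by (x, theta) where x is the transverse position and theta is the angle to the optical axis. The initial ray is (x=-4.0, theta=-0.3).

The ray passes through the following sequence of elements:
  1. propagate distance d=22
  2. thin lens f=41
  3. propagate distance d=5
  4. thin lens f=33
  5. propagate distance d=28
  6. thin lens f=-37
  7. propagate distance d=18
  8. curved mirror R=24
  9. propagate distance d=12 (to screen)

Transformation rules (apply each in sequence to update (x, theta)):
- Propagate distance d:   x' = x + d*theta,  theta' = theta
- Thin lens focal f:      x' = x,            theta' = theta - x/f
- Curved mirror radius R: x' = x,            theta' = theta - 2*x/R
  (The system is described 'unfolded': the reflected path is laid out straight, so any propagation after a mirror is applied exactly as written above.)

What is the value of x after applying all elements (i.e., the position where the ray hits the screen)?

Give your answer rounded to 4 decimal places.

Answer: 2.5248

Derivation:
Initial: x=-4.0000 theta=-0.3000
After 1 (propagate distance d=22): x=-10.6000 theta=-0.3000
After 2 (thin lens f=41): x=-10.6000 theta=-17/410 (≈-0.0415)
After 3 (propagate distance d=5): x=-4431/410 (≈-10.8073) theta=-17/410 (≈-0.0415)
After 4 (thin lens f=33): x=-4431/410 (≈-10.8073) theta=129/451 (≈0.2860)
After 5 (propagate distance d=28): x=-12621/4510 (≈-2.7984) theta=129/451 (≈0.2860)
After 6 (thin lens f=-37): x=-12621/4510 (≈-2.7984) theta=35109/166870 (≈0.2104)
After 7 (propagate distance d=18): x=32997/33374 (≈0.9887) theta=35109/166870 (≈0.2104)
After 8 (curved mirror R=24): x=32997/33374 (≈0.9887) theta=85441/667480 (≈0.1280)
After 9 (propagate distance d=12 (to screen)): x=210654/83435 (≈2.5248) theta=85441/667480 (≈0.1280)
Rounded to 4 decimal places: x = 2.5248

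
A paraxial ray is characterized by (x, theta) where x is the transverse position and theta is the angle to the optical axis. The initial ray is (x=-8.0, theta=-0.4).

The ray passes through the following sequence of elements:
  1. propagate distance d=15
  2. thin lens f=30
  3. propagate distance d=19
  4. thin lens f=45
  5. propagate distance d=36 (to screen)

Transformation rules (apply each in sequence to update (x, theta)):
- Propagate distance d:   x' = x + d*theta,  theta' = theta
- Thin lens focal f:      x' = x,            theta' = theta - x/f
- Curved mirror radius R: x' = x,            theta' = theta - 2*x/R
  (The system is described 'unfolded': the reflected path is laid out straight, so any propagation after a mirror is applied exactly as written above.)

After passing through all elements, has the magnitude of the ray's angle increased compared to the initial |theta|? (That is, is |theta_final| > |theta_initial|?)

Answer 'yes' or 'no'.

Initial: x=-8.0000 theta=-0.4000
After 1 (propagate distance d=15): x=-14.0000 theta=-0.4000
After 2 (thin lens f=30): x=-14.0000 theta=1/15 (≈0.0667)
After 3 (propagate distance d=19): x=-191/15 (≈-12.7333) theta=1/15 (≈0.0667)
After 4 (thin lens f=45): x=-191/15 (≈-12.7333) theta=236/675 (≈0.3496)
After 5 (propagate distance d=36 (to screen)): x=-11/75 (≈-0.1467) theta=236/675 (≈0.3496)
|theta_initial|=0.4000 |theta_final|=236/675 (≈0.3496) -> not increased

Answer: no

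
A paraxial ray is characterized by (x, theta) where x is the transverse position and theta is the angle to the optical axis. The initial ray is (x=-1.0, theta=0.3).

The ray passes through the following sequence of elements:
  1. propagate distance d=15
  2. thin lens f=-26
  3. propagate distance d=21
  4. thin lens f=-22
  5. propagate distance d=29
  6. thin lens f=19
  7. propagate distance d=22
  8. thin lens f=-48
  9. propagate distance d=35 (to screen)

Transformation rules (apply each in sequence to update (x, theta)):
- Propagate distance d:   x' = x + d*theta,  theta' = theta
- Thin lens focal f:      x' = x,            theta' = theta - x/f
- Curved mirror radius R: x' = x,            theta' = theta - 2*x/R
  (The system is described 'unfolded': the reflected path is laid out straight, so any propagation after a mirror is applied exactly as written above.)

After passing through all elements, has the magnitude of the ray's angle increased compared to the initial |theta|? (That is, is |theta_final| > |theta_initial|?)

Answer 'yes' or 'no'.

Answer: yes

Derivation:
Initial: x=-1.0000 theta=0.3000
After 1 (propagate distance d=15): x=3.5000 theta=0.3000
After 2 (thin lens f=-26): x=3.5000 theta=113/260 (≈0.4346)
After 3 (propagate distance d=21): x=3283/260 (≈12.6269) theta=113/260 (≈0.4346)
After 4 (thin lens f=-22): x=3283/260 (≈12.6269) theta=5769/5720 (≈1.0086)
After 5 (propagate distance d=29): x=239527/5720 (≈41.8753) theta=5769/5720 (≈1.0086)
After 6 (thin lens f=19): x=239527/5720 (≈41.8753) theta=-32479/27170 (≈-1.1954)
After 7 (propagate distance d=22): x=1692861/108680 (≈15.5766) theta=-32479/27170 (≈-1.1954)
After 8 (thin lens f=-48): x=1692861/108680 (≈15.5766) theta=-1514369/1738880 (≈-0.8709)
After 9 (propagate distance d=35 (to screen)): x=-25917139/1738880 (≈-14.9045) theta=-1514369/1738880 (≈-0.8709)
|theta_initial|=0.3000 |theta_final|=1514369/1738880 (≈0.8709) -> increased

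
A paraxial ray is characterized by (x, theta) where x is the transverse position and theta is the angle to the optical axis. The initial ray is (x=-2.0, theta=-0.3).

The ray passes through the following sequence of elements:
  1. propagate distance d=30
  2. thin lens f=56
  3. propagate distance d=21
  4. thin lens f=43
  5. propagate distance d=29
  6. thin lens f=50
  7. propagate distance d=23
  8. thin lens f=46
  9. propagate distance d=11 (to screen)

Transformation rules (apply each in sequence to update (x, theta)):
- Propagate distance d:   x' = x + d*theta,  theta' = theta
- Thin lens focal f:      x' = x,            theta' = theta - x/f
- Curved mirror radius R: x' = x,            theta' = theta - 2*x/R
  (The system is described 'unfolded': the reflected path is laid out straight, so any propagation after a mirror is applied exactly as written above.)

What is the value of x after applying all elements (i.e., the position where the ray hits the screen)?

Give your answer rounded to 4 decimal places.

Answer: 4.3884

Derivation:
Initial: x=-2.0000 theta=-0.3000
After 1 (propagate distance d=30): x=-11.0000 theta=-0.3000
After 2 (thin lens f=56): x=-11.0000 theta=-29/280 (≈-0.1036)
After 3 (propagate distance d=21): x=-13.1750 theta=-29/280 (≈-0.1036)
After 4 (thin lens f=43): x=-13.1750 theta=1221/6020 (≈0.2028)
After 5 (propagate distance d=29): x=-87809/12040 (≈-7.2931) theta=1221/6020 (≈0.2028)
After 6 (thin lens f=50): x=-87809/12040 (≈-7.2931) theta=29987/86000 (≈0.3487)
After 7 (propagate distance d=23): x=437457/602000 (≈0.7267) theta=29987/86000 (≈0.3487)
After 8 (thin lens f=46): x=437457/602000 (≈0.7267) theta=9218357/27692000 (≈0.3329)
After 9 (propagate distance d=11 (to screen)): x=17360707/3956000 (≈4.3884) theta=9218357/27692000 (≈0.3329)
Rounded to 4 decimal places: x = 4.3884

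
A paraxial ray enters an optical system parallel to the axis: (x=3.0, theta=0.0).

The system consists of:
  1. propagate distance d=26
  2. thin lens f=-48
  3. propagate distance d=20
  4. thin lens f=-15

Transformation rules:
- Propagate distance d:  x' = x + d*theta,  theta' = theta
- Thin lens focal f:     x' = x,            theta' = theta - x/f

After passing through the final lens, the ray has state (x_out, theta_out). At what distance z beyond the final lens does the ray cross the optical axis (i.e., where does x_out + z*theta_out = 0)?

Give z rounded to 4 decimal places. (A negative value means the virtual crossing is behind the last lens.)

Initial: x=3.0000 theta=0.0000
After 1 (propagate distance d=26): x=3.0000 theta=0.0000
After 2 (thin lens f=-48): x=3.0000 theta=0.0625
After 3 (propagate distance d=20): x=4.2500 theta=0.0625
After 4 (thin lens f=-15): x=4.2500 theta=83/240 (≈0.3458)
z_focus = -x_out/theta_out = -(4.2500)/(83/240) = -1020/83 ≈ -12.2892
Rounded to 4 decimal places: z = -12.2892

Answer: -12.2892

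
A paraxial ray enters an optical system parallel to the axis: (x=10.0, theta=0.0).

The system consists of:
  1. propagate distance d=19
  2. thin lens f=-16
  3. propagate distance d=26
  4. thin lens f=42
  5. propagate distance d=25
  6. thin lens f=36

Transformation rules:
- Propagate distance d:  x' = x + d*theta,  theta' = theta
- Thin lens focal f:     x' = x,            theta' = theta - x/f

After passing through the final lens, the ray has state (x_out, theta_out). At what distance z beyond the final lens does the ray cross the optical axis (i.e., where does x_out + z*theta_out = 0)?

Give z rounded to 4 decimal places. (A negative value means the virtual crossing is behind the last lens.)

Initial: x=10.0000 theta=0.0000
After 1 (propagate distance d=19): x=10.0000 theta=0.0000
After 2 (thin lens f=-16): x=10.0000 theta=0.6250
After 3 (propagate distance d=26): x=26.2500 theta=0.6250
After 4 (thin lens f=42): x=26.2500 theta=0.0000
After 5 (propagate distance d=25): x=26.2500 theta=0.0000
After 6 (thin lens f=36): x=26.2500 theta=-35/48 (≈-0.7292)
z_focus = -x_out/theta_out = -(26.2500)/(-35/48) = 36.0000
Rounded to 4 decimal places: z = 36.0000

Answer: 36.0000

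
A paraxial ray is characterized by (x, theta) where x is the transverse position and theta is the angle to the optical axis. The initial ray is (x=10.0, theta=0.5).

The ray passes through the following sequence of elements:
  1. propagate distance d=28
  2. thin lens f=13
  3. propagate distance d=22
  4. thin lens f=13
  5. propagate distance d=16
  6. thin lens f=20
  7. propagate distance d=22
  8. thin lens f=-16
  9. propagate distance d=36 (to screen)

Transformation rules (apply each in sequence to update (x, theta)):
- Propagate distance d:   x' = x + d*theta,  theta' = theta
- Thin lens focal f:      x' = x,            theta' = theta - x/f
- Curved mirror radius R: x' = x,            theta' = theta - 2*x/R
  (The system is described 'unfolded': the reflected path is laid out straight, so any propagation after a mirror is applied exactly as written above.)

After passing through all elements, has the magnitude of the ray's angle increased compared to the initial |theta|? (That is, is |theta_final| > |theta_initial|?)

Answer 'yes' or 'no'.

Answer: yes

Derivation:
Initial: x=10.0000 theta=0.5000
After 1 (propagate distance d=28): x=24.0000 theta=0.5000
After 2 (thin lens f=13): x=24.0000 theta=-35/26 (≈-1.3462)
After 3 (propagate distance d=22): x=-73/13 (≈-5.6154) theta=-35/26 (≈-1.3462)
After 4 (thin lens f=13): x=-73/13 (≈-5.6154) theta=-309/338 (≈-0.9142)
After 5 (propagate distance d=16): x=-3421/169 (≈-20.2426) theta=-309/338 (≈-0.9142)
After 6 (thin lens f=20): x=-3421/169 (≈-20.2426) theta=331/3380 (≈0.0979)
After 7 (propagate distance d=22): x=-30569/1690 (≈-18.0882) theta=331/3380 (≈0.0979)
After 8 (thin lens f=-16): x=-30569/1690 (≈-18.0882) theta=-27921/27040 (≈-1.0326)
After 9 (propagate distance d=36 (to screen)): x=-74713/1352 (≈-55.2611) theta=-27921/27040 (≈-1.0326)
|theta_initial|=0.5000 |theta_final|=27921/27040 (≈1.0326) -> increased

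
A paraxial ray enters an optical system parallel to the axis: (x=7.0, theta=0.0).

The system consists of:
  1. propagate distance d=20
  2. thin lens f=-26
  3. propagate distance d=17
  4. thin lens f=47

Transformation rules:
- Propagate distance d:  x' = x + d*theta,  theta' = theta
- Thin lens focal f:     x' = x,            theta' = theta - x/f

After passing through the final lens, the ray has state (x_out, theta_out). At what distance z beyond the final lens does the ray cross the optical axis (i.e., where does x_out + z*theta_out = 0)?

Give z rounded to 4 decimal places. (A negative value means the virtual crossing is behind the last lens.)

Answer: -505.2500

Derivation:
Initial: x=7.0000 theta=0.0000
After 1 (propagate distance d=20): x=7.0000 theta=0.0000
After 2 (thin lens f=-26): x=7.0000 theta=7/26 (≈0.2692)
After 3 (propagate distance d=17): x=301/26 (≈11.5769) theta=7/26 (≈0.2692)
After 4 (thin lens f=47): x=301/26 (≈11.5769) theta=14/611 (≈0.0229)
z_focus = -x_out/theta_out = -(301/26)/(14/611) = -505.2500
Rounded to 4 decimal places: z = -505.2500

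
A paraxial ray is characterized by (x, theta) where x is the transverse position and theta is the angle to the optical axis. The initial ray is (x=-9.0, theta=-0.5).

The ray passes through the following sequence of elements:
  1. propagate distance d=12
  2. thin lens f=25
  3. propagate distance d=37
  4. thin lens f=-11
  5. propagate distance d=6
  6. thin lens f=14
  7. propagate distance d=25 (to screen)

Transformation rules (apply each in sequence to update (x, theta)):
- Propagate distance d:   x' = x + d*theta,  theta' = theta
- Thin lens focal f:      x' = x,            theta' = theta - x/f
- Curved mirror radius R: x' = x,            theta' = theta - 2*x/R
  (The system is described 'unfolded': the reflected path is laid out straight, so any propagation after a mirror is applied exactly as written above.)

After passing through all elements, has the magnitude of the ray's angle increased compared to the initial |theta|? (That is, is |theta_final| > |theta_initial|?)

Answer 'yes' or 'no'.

Initial: x=-9.0000 theta=-0.5000
After 1 (propagate distance d=12): x=-15.0000 theta=-0.5000
After 2 (thin lens f=25): x=-15.0000 theta=0.1000
After 3 (propagate distance d=37): x=-11.3000 theta=0.1000
After 4 (thin lens f=-11): x=-11.3000 theta=-51/55 (≈-0.9273)
After 5 (propagate distance d=6): x=-371/22 (≈-16.8636) theta=-51/55 (≈-0.9273)
After 6 (thin lens f=14): x=-371/22 (≈-16.8636) theta=61/220 (≈0.2773)
After 7 (propagate distance d=25 (to screen)): x=-437/44 (≈-9.9318) theta=61/220 (≈0.2773)
|theta_initial|=0.5000 |theta_final|=61/220 (≈0.2773) -> not increased

Answer: no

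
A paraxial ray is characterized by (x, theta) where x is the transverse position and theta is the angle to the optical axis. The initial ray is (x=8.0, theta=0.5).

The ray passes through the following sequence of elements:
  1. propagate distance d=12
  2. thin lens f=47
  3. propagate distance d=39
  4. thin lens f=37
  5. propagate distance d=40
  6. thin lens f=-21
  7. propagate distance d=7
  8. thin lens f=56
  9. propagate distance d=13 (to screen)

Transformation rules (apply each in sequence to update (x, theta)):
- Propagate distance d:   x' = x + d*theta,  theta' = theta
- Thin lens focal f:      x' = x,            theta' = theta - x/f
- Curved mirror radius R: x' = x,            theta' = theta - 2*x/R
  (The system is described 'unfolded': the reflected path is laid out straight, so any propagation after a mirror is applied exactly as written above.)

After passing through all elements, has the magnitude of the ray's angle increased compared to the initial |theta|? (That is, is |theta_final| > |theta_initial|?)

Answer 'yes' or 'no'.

Answer: no

Derivation:
Initial: x=8.0000 theta=0.5000
After 1 (propagate distance d=12): x=14.0000 theta=0.5000
After 2 (thin lens f=47): x=14.0000 theta=19/94 (≈0.2021)
After 3 (propagate distance d=39): x=2057/94 (≈21.8830) theta=19/94 (≈0.2021)
After 4 (thin lens f=37): x=2057/94 (≈21.8830) theta=-677/1739 (≈-0.3893)
After 5 (propagate distance d=40): x=467/74 (≈6.3108) theta=-677/1739 (≈-0.3893)
After 6 (thin lens f=-21): x=467/74 (≈6.3108) theta=-6485/73038 (≈-0.0888)
After 7 (propagate distance d=7): x=29681/5217 (≈5.6893) theta=-6485/73038 (≈-0.0888)
After 8 (thin lens f=56): x=29681/5217 (≈5.6893) theta=-55621/292152 (≈-0.1904)
After 9 (propagate distance d=13 (to screen)): x=313021/97384 (≈3.2143) theta=-55621/292152 (≈-0.1904)
|theta_initial|=0.5000 |theta_final|=55621/292152 (≈0.1904) -> not increased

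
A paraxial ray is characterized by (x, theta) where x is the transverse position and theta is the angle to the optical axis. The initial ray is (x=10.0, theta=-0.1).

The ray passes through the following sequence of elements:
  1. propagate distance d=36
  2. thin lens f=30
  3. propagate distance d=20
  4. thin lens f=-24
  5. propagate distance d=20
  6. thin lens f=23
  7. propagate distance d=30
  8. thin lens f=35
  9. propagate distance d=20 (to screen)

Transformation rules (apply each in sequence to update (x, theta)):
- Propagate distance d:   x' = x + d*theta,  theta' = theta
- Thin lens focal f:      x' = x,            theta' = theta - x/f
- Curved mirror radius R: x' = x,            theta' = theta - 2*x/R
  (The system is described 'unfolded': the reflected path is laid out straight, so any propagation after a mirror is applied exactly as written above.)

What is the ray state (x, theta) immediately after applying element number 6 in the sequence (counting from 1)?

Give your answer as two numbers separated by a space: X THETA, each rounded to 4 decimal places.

Answer: -6.0222 -0.0459

Derivation:
Initial: x=10.0000 theta=-0.1000
After 1 (propagate distance d=36): x=6.4000 theta=-0.1000
After 2 (thin lens f=30): x=6.4000 theta=-47/150 (≈-0.3133)
After 3 (propagate distance d=20): x=2/15 (≈0.1333) theta=-47/150 (≈-0.3133)
After 4 (thin lens f=-24): x=2/15 (≈0.1333) theta=-277/900 (≈-0.3078)
After 5 (propagate distance d=20): x=-271/45 (≈-6.0222) theta=-277/900 (≈-0.3078)
After 6 (thin lens f=23): x=-271/45 (≈-6.0222) theta=-317/6900 (≈-0.0459)
Rounded to 4 decimal places: x = -6.0222, theta = -0.0459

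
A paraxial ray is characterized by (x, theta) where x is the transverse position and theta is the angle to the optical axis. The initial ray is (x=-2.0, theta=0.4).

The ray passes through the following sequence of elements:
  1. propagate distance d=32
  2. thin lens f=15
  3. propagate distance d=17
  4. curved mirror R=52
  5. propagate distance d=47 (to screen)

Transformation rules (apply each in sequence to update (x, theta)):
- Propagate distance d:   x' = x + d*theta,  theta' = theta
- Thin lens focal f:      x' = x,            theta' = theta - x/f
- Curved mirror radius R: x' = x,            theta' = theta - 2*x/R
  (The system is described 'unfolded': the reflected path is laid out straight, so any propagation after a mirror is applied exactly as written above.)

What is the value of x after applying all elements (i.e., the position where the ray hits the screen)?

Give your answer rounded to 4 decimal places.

Answer: -19.3692

Derivation:
Initial: x=-2.0000 theta=0.4000
After 1 (propagate distance d=32): x=10.8000 theta=0.4000
After 2 (thin lens f=15): x=10.8000 theta=-0.3200
After 3 (propagate distance d=17): x=5.3600 theta=-0.3200
After 4 (curved mirror R=52): x=5.3600 theta=-171/325 (≈-0.5262)
After 5 (propagate distance d=47 (to screen)): x=-1259/65 (≈-19.3692) theta=-171/325 (≈-0.5262)
Rounded to 4 decimal places: x = -19.3692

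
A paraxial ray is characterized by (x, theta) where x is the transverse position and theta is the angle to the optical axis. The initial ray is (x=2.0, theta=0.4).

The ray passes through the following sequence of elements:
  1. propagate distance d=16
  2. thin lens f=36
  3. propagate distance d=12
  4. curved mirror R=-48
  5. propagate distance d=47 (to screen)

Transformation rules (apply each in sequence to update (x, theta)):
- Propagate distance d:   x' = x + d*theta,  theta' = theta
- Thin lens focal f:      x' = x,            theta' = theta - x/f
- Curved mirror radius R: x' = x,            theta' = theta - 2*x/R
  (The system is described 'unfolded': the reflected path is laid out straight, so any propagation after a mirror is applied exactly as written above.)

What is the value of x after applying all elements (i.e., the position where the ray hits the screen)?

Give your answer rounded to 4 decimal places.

Initial: x=2.0000 theta=0.4000
After 1 (propagate distance d=16): x=8.4000 theta=0.4000
After 2 (thin lens f=36): x=8.4000 theta=1/6 (≈0.1667)
After 3 (propagate distance d=12): x=10.4000 theta=1/6 (≈0.1667)
After 4 (curved mirror R=-48): x=10.4000 theta=0.6000
After 5 (propagate distance d=47 (to screen)): x=38.6000 theta=0.6000
Rounded to 4 decimal places: x = 38.6000

Answer: 38.6000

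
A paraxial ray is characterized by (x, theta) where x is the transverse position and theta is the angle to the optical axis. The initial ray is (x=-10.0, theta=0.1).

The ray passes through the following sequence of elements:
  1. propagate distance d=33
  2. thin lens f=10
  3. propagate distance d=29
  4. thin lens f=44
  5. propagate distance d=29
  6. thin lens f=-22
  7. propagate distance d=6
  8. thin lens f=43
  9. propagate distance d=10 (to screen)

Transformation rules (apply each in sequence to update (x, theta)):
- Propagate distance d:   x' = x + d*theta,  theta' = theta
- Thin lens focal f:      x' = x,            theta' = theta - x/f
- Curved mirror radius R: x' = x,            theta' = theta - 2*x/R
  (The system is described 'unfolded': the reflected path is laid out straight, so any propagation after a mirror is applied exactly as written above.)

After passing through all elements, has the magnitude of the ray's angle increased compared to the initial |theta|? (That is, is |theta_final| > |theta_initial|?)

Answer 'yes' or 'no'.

Answer: yes

Derivation:
Initial: x=-10.0000 theta=0.1000
After 1 (propagate distance d=33): x=-6.7000 theta=0.1000
After 2 (thin lens f=10): x=-6.7000 theta=0.7700
After 3 (propagate distance d=29): x=15.6300 theta=0.7700
After 4 (thin lens f=44): x=15.6300 theta=73/176 (≈0.4148)
After 5 (propagate distance d=29): x=121697/4400 (≈27.6584) theta=73/176 (≈0.4148)
After 6 (thin lens f=-22): x=121697/4400 (≈27.6584) theta=161847/96800 (≈1.6720)
After 7 (propagate distance d=6): x=114013/3025 (≈37.6902) theta=161847/96800 (≈1.6720)
After 8 (thin lens f=43): x=114013/3025 (≈37.6902) theta=662201/832480 (≈0.7955)
After 9 (propagate distance d=10 (to screen)): x=94995969/2081200 (≈45.6448) theta=662201/832480 (≈0.7955)
|theta_initial|=0.1000 |theta_final|=662201/832480 (≈0.7955) -> increased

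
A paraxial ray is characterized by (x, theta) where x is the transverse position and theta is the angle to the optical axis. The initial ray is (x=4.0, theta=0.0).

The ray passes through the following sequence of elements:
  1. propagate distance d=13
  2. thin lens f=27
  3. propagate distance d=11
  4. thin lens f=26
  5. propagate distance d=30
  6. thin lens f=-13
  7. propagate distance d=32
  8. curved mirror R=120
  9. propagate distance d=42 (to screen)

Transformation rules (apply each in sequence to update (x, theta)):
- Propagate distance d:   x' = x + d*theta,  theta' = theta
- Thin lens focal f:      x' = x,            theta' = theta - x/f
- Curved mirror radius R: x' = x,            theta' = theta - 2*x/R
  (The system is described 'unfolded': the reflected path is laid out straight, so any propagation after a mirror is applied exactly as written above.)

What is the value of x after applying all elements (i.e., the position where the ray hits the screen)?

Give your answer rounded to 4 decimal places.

Initial: x=4.0000 theta=0.0000
After 1 (propagate distance d=13): x=4.0000 theta=0.0000
After 2 (thin lens f=27): x=4.0000 theta=-4/27 (≈-0.1481)
After 3 (propagate distance d=11): x=64/27 (≈2.3704) theta=-4/27 (≈-0.1481)
After 4 (thin lens f=26): x=64/27 (≈2.3704) theta=-28/117 (≈-0.2393)
After 5 (propagate distance d=30): x=-1688/351 (≈-4.8091) theta=-28/117 (≈-0.2393)
After 6 (thin lens f=-13): x=-1688/351 (≈-4.8091) theta=-2780/4563 (≈-0.6092)
After 7 (propagate distance d=32): x=-36968/1521 (≈-24.3051) theta=-2780/4563 (≈-0.6092)
After 8 (curved mirror R=120): x=-36968/1521 (≈-24.3051) theta=-4658/22815 (≈-0.2042)
After 9 (propagate distance d=42 (to screen)): x=-250052/7605 (≈-32.8799) theta=-4658/22815 (≈-0.2042)
Rounded to 4 decimal places: x = -32.8799

Answer: -32.8799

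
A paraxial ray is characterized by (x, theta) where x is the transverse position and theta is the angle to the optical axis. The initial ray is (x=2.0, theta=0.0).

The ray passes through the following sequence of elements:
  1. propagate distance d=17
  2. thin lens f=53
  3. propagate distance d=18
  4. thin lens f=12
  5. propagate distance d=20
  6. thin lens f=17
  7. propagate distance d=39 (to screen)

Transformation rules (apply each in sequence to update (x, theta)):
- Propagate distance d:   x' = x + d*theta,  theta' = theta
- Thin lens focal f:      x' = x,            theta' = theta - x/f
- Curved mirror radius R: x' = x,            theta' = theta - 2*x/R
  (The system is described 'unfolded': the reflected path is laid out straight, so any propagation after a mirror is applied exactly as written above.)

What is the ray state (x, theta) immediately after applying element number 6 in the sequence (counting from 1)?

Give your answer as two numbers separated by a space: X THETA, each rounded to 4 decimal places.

Answer: -1.6352 -0.0516

Derivation:
Initial: x=2.0000 theta=0.0000
After 1 (propagate distance d=17): x=2.0000 theta=0.0000
After 2 (thin lens f=53): x=2.0000 theta=-2/53 (≈-0.0377)
After 3 (propagate distance d=18): x=70/53 (≈1.3208) theta=-2/53 (≈-0.0377)
After 4 (thin lens f=12): x=70/53 (≈1.3208) theta=-47/318 (≈-0.1478)
After 5 (propagate distance d=20): x=-260/159 (≈-1.6352) theta=-47/318 (≈-0.1478)
After 6 (thin lens f=17): x=-260/159 (≈-1.6352) theta=-93/1802 (≈-0.0516)
Rounded to 4 decimal places: x = -1.6352, theta = -0.0516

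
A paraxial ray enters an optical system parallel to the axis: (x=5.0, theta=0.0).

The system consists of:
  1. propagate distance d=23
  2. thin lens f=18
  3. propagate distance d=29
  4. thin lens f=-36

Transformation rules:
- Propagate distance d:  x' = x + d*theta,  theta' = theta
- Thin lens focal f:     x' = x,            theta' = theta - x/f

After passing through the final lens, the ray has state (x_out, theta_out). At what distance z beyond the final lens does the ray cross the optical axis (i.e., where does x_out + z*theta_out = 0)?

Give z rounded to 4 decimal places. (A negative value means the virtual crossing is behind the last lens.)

Answer: -8.4255

Derivation:
Initial: x=5.0000 theta=0.0000
After 1 (propagate distance d=23): x=5.0000 theta=0.0000
After 2 (thin lens f=18): x=5.0000 theta=-5/18 (≈-0.2778)
After 3 (propagate distance d=29): x=-55/18 (≈-3.0556) theta=-5/18 (≈-0.2778)
After 4 (thin lens f=-36): x=-55/18 (≈-3.0556) theta=-235/648 (≈-0.3627)
z_focus = -x_out/theta_out = -(-55/18)/(-235/648) = -396/47 ≈ -8.4255
Rounded to 4 decimal places: z = -8.4255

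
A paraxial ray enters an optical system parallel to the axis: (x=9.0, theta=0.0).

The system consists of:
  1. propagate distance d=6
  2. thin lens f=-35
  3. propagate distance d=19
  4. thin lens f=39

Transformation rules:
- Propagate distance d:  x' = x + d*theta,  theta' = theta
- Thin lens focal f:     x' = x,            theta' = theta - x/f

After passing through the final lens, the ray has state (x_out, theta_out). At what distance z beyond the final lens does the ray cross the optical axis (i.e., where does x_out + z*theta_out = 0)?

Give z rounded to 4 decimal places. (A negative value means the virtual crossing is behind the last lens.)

Answer: 140.4000

Derivation:
Initial: x=9.0000 theta=0.0000
After 1 (propagate distance d=6): x=9.0000 theta=0.0000
After 2 (thin lens f=-35): x=9.0000 theta=9/35 (≈0.2571)
After 3 (propagate distance d=19): x=486/35 (≈13.8857) theta=9/35 (≈0.2571)
After 4 (thin lens f=39): x=486/35 (≈13.8857) theta=-9/91 (≈-0.0989)
z_focus = -x_out/theta_out = -(486/35)/(-9/91) = 140.4000
Rounded to 4 decimal places: z = 140.4000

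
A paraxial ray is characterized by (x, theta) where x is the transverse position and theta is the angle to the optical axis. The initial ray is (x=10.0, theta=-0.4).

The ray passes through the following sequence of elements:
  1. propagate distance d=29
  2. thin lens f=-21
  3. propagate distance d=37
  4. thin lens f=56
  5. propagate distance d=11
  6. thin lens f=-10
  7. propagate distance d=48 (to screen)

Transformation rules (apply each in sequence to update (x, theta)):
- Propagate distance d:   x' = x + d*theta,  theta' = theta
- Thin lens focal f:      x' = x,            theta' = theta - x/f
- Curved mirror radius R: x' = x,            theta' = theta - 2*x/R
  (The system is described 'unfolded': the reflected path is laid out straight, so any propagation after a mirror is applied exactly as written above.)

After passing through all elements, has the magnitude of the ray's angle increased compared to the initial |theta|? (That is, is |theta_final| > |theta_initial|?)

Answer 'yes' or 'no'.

Initial: x=10.0000 theta=-0.4000
After 1 (propagate distance d=29): x=-1.6000 theta=-0.4000
After 2 (thin lens f=-21): x=-1.6000 theta=-10/21 (≈-0.4762)
After 3 (propagate distance d=37): x=-2018/105 (≈-19.2190) theta=-10/21 (≈-0.4762)
After 4 (thin lens f=56): x=-2018/105 (≈-19.2190) theta=-391/2940 (≈-0.1330)
After 5 (propagate distance d=11): x=-12161/588 (≈-20.6820) theta=-391/2940 (≈-0.1330)
After 6 (thin lens f=-10): x=-12161/588 (≈-20.6820) theta=-1849/840 (≈-2.2012)
After 7 (propagate distance d=48 (to screen)): x=-371437/2940 (≈-126.3391) theta=-1849/840 (≈-2.2012)
|theta_initial|=0.4000 |theta_final|=1849/840 (≈2.2012) -> increased

Answer: yes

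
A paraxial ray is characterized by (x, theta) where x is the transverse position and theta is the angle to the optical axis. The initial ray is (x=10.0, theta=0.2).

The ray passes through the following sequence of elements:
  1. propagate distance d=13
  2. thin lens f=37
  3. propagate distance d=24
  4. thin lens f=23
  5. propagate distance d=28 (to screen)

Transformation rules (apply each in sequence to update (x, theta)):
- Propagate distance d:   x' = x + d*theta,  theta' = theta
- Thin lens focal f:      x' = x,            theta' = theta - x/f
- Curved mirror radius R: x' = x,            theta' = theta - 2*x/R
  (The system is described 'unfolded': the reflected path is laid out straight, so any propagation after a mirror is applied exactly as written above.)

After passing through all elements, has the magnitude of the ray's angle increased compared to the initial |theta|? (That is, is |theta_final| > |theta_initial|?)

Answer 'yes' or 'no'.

Initial: x=10.0000 theta=0.2000
After 1 (propagate distance d=13): x=12.6000 theta=0.2000
After 2 (thin lens f=37): x=12.6000 theta=-26/185 (≈-0.1405)
After 3 (propagate distance d=24): x=1707/185 (≈9.2270) theta=-26/185 (≈-0.1405)
After 4 (thin lens f=23): x=1707/185 (≈9.2270) theta=-461/851 (≈-0.5417)
After 5 (propagate distance d=28 (to screen)): x=-25279/4255 (≈-5.9410) theta=-461/851 (≈-0.5417)
|theta_initial|=0.2000 |theta_final|=461/851 (≈0.5417) -> increased

Answer: yes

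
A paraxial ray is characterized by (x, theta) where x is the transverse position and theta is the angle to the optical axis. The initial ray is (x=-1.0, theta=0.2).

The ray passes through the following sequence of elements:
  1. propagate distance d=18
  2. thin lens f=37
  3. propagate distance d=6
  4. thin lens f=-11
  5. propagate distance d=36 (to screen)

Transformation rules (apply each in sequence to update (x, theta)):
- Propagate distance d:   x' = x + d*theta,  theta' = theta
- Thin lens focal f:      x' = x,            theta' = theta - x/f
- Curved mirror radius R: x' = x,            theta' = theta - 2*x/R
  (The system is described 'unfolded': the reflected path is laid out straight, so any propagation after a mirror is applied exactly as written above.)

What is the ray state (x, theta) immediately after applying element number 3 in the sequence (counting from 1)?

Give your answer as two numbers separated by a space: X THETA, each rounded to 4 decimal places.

Answer: 3.3784 0.1297

Derivation:
Initial: x=-1.0000 theta=0.2000
After 1 (propagate distance d=18): x=2.6000 theta=0.2000
After 2 (thin lens f=37): x=2.6000 theta=24/185 (≈0.1297)
After 3 (propagate distance d=6): x=125/37 (≈3.3784) theta=24/185 (≈0.1297)
Rounded to 4 decimal places: x = 3.3784, theta = 0.1297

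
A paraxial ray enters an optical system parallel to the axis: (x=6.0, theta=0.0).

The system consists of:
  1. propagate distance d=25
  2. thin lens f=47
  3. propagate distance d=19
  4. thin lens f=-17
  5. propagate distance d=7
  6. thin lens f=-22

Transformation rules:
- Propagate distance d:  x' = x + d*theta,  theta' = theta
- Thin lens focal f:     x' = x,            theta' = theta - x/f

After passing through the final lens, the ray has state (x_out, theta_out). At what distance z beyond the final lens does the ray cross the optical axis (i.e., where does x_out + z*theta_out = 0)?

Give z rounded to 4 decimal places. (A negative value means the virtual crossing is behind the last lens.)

Answer: -15.3031

Derivation:
Initial: x=6.0000 theta=0.0000
After 1 (propagate distance d=25): x=6.0000 theta=0.0000
After 2 (thin lens f=47): x=6.0000 theta=-6/47 (≈-0.1277)
After 3 (propagate distance d=19): x=168/47 (≈3.5745) theta=-6/47 (≈-0.1277)
After 4 (thin lens f=-17): x=168/47 (≈3.5745) theta=66/799 (≈0.0826)
After 5 (propagate distance d=7): x=3318/799 (≈4.1527) theta=66/799 (≈0.0826)
After 6 (thin lens f=-22): x=3318/799 (≈4.1527) theta=2385/8789 (≈0.2714)
z_focus = -x_out/theta_out = -(3318/799)/(2385/8789) = -12166/795 ≈ -15.3031
Rounded to 4 decimal places: z = -15.3031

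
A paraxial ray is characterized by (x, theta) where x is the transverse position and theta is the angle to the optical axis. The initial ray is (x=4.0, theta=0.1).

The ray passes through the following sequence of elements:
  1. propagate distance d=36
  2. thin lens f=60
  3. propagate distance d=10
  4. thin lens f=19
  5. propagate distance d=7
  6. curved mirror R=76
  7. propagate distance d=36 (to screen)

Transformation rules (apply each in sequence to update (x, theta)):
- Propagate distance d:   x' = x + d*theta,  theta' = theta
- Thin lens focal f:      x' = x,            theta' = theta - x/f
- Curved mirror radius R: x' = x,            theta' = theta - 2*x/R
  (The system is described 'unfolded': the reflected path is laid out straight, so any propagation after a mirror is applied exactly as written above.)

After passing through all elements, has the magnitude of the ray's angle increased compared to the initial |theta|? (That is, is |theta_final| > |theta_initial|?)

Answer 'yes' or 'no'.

Initial: x=4.0000 theta=0.1000
After 1 (propagate distance d=36): x=7.6000 theta=0.1000
After 2 (thin lens f=60): x=7.6000 theta=-2/75 (≈-0.0267)
After 3 (propagate distance d=10): x=22/3 (≈7.3333) theta=-2/75 (≈-0.0267)
After 4 (thin lens f=19): x=22/3 (≈7.3333) theta=-196/475 (≈-0.4126)
After 5 (propagate distance d=7): x=6334/1425 (≈4.4449) theta=-196/475 (≈-0.4126)
After 6 (curved mirror R=76): x=6334/1425 (≈4.4449) theta=-14339/27075 (≈-0.5296)
After 7 (propagate distance d=36 (to screen)): x=-395858/27075 (≈-14.6208) theta=-14339/27075 (≈-0.5296)
|theta_initial|=0.1000 |theta_final|=14339/27075 (≈0.5296) -> increased

Answer: yes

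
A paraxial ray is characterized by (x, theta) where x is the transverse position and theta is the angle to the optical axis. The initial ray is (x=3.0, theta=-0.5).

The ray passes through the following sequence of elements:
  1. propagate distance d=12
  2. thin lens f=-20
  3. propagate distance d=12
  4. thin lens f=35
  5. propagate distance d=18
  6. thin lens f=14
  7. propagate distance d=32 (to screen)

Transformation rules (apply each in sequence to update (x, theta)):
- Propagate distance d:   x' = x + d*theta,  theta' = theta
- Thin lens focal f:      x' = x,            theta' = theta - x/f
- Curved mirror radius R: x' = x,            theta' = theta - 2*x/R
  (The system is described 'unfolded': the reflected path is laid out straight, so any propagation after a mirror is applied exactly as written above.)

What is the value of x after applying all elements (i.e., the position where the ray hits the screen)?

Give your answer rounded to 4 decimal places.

Answer: 10.8616

Derivation:
Initial: x=3.0000 theta=-0.5000
After 1 (propagate distance d=12): x=-3.0000 theta=-0.5000
After 2 (thin lens f=-20): x=-3.0000 theta=-0.6500
After 3 (propagate distance d=12): x=-10.8000 theta=-0.6500
After 4 (thin lens f=35): x=-10.8000 theta=-239/700 (≈-0.3414)
After 5 (propagate distance d=18): x=-5931/350 (≈-16.9457) theta=-239/700 (≈-0.3414)
After 6 (thin lens f=14): x=-5931/350 (≈-16.9457) theta=2129/2450 (≈0.8690)
After 7 (propagate distance d=32 (to screen)): x=26611/2450 (≈10.8616) theta=2129/2450 (≈0.8690)
Rounded to 4 decimal places: x = 10.8616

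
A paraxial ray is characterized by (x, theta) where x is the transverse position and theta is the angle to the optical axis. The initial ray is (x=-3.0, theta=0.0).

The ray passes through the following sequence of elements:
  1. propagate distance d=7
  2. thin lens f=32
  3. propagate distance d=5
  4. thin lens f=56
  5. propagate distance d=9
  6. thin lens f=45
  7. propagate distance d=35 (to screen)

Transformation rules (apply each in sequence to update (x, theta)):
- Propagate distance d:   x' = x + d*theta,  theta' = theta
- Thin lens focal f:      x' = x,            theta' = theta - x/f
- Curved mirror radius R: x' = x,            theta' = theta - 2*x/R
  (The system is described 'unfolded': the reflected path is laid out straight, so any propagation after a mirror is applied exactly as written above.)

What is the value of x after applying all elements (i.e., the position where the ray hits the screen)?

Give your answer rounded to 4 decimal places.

Answer: 4.5787

Derivation:
Initial: x=-3.0000 theta=0.0000
After 1 (propagate distance d=7): x=-3.0000 theta=0.0000
After 2 (thin lens f=32): x=-3.0000 theta=3/32 (≈0.0938)
After 3 (propagate distance d=5): x=-81/32 (≈-2.5313) theta=3/32 (≈0.0938)
After 4 (thin lens f=56): x=-81/32 (≈-2.5313) theta=249/1792 (≈0.1390)
After 5 (propagate distance d=9): x=-2295/1792 (≈-1.2807) theta=249/1792 (≈0.1390)
After 6 (thin lens f=45): x=-2295/1792 (≈-1.2807) theta=75/448 (≈0.1674)
After 7 (propagate distance d=35 (to screen)): x=8205/1792 (≈4.5787) theta=75/448 (≈0.1674)
Rounded to 4 decimal places: x = 4.5787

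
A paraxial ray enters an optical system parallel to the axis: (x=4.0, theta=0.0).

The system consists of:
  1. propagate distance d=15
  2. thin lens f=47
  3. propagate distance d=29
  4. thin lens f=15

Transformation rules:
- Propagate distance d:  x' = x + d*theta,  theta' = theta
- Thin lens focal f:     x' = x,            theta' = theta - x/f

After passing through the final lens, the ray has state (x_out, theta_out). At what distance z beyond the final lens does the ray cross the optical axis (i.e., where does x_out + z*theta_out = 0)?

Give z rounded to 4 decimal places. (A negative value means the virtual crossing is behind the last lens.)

Answer: 8.1818

Derivation:
Initial: x=4.0000 theta=0.0000
After 1 (propagate distance d=15): x=4.0000 theta=0.0000
After 2 (thin lens f=47): x=4.0000 theta=-4/47 (≈-0.0851)
After 3 (propagate distance d=29): x=72/47 (≈1.5319) theta=-4/47 (≈-0.0851)
After 4 (thin lens f=15): x=72/47 (≈1.5319) theta=-44/235 (≈-0.1872)
z_focus = -x_out/theta_out = -(72/47)/(-44/235) = 90/11 ≈ 8.1818
Rounded to 4 decimal places: z = 8.1818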